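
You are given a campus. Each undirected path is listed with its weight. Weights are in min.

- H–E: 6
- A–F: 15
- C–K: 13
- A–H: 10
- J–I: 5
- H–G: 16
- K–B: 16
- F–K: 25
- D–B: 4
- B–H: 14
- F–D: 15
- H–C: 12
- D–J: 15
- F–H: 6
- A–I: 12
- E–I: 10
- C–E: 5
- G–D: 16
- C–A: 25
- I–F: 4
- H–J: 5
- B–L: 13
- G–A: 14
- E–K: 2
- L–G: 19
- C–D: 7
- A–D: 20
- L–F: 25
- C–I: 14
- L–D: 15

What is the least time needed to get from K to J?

13 min

Shortest distances from K:
K: 0
E: 2  (via K)
C: 7  (via E)
H: 8  (via E)
I: 12  (via E)
J: 13  (via H)
Shortest route: K → E → H → J = 13 min.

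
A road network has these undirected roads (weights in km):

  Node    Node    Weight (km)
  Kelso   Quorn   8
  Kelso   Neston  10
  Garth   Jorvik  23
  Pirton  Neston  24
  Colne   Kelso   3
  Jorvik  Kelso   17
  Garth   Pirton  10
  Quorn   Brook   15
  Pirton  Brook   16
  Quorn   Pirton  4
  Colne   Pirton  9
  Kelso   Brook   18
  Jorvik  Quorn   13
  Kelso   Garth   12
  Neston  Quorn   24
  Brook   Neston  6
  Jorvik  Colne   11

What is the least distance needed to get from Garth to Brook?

26 km

Candidate routes:
Garth - Pirton - Quorn - Brook: 10+4+15 = 29
Garth - Pirton - Brook: 10+16 = 26
Garth - Kelso - Neston - Brook: 12+10+6 = 28
Cheapest is Garth - Pirton - Brook at 26 km.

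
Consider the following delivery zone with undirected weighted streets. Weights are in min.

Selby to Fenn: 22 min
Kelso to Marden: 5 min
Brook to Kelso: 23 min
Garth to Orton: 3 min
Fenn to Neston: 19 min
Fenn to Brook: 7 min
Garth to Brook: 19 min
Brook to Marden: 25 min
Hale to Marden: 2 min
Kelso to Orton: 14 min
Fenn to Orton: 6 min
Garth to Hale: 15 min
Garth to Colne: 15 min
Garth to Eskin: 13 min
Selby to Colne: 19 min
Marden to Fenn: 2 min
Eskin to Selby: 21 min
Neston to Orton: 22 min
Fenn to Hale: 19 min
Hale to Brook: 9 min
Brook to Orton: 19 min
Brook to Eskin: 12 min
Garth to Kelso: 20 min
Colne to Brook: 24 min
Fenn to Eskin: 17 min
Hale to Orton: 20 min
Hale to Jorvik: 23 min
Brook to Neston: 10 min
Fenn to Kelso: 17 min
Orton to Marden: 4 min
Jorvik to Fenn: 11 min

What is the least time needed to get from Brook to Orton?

Compare a few routes:
Brook - Orton: 19 = 19
Brook - Fenn - Orton: 7+6 = 13
Brook - Hale - Marden - Orton: 9+2+4 = 15
Cheapest is Brook - Fenn - Orton at 13 min.

13 min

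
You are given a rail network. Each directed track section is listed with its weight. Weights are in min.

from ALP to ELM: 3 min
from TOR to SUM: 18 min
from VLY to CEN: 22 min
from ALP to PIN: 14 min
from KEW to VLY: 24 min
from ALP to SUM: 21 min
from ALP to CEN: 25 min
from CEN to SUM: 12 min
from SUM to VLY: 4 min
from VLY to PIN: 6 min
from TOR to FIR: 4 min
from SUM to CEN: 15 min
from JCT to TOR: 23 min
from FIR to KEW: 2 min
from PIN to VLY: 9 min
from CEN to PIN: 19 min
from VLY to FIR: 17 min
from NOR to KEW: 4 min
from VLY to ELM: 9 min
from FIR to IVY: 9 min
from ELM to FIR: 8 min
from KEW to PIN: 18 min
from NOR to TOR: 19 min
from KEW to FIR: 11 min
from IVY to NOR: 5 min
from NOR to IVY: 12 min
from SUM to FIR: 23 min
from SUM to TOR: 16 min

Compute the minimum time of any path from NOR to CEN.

Candidate routes:
NOR - KEW - VLY - CEN: 4+24+22 = 50
NOR - TOR - SUM - CEN: 19+18+15 = 52
NOR - KEW - PIN - VLY - CEN: 4+18+9+22 = 53
The minimum is 50 min via NOR - KEW - VLY - CEN.

50 min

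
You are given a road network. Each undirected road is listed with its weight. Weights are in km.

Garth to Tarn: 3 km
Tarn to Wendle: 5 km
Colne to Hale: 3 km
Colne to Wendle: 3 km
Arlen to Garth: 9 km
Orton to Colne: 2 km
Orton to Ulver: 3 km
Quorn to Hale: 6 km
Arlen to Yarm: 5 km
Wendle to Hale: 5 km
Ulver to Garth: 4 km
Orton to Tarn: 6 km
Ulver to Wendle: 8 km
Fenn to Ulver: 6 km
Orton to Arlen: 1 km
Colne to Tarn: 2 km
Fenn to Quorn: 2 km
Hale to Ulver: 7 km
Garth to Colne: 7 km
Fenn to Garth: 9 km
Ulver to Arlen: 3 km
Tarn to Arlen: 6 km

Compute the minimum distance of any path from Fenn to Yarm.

Shortest distances from Fenn:
Fenn: 0
Quorn: 2  (via Fenn)
Ulver: 6  (via Fenn)
Hale: 8  (via Quorn)
Garth: 9  (via Fenn)
Orton: 9  (via Ulver)
Arlen: 9  (via Ulver)
Colne: 11  (via Hale)
Tarn: 12  (via Garth)
Wendle: 13  (via Hale)
Yarm: 14  (via Arlen)
Shortest route: Fenn → Ulver → Arlen → Yarm = 14 km.

14 km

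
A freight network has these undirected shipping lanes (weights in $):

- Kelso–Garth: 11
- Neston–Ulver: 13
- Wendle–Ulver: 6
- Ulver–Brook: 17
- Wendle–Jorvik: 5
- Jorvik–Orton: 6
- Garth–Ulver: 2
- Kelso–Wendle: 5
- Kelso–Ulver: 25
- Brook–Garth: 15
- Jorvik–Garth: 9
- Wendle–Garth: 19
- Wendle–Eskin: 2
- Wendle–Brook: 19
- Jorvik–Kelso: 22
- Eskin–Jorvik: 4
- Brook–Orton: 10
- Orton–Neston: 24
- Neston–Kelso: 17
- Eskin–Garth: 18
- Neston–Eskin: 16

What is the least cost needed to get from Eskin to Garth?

Settle nodes by increasing distance from Eskin:
Eskin: 0
Wendle: 2  (via Eskin)
Jorvik: 4  (via Eskin)
Kelso: 7  (via Wendle)
Ulver: 8  (via Wendle)
Orton: 10  (via Jorvik)
Garth: 10  (via Ulver)
Shortest route: Eskin–Wendle–Ulver–Garth = $10.

$10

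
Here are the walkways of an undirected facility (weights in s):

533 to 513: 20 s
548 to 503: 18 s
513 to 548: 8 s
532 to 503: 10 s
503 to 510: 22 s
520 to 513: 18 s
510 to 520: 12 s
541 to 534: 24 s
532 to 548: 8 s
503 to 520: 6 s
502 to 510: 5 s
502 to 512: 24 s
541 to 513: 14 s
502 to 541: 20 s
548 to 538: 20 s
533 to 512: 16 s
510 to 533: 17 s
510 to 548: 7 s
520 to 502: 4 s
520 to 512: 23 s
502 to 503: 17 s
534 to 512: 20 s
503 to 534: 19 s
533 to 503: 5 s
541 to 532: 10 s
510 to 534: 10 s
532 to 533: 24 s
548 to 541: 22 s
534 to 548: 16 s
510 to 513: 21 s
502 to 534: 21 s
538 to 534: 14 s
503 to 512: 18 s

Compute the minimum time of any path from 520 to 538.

Candidate routes:
520 → 510 → 534 → 538: 12+10+14 = 36
520 → 502 → 510 → 534 → 538: 4+5+10+14 = 33
520 → 502 → 534 → 538: 4+21+14 = 39
520 → 502 → 510 → 548 → 538: 4+5+7+20 = 36
The minimum is 33 s via 520 → 502 → 510 → 534 → 538.

33 s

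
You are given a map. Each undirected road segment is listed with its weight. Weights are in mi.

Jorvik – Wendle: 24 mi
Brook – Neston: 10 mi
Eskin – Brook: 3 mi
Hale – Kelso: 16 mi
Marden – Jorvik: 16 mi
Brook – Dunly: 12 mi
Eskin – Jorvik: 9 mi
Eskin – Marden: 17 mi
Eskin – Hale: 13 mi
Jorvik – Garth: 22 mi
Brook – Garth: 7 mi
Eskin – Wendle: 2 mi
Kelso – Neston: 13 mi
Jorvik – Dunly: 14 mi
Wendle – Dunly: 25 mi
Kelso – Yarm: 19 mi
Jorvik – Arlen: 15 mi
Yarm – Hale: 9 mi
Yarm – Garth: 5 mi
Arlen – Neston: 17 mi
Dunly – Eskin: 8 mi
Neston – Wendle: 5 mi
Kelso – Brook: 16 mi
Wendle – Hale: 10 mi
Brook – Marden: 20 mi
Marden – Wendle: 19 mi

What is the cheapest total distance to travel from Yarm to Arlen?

39 mi

Running Dijkstra from Yarm:
Yarm: 0
Garth: 5  (via Yarm)
Hale: 9  (via Yarm)
Brook: 12  (via Garth)
Eskin: 15  (via Brook)
Wendle: 17  (via Eskin)
Kelso: 19  (via Yarm)
Neston: 22  (via Brook)
Dunly: 23  (via Eskin)
Jorvik: 24  (via Eskin)
Marden: 32  (via Brook)
Arlen: 39  (via Neston)
Shortest route: Yarm–Garth–Brook–Neston–Arlen = 39 mi.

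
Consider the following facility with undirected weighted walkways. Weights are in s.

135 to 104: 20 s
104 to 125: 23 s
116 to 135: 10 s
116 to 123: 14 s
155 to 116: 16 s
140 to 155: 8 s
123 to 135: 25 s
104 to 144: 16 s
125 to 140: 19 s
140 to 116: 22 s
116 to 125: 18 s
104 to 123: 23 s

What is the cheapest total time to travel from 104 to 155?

46 s

Settle nodes by increasing distance from 104:
104: 0
144: 16  (via 104)
135: 20  (via 104)
125: 23  (via 104)
123: 23  (via 104)
116: 30  (via 135)
140: 42  (via 125)
155: 46  (via 116)
Shortest route: 104–135–116–155 = 46 s.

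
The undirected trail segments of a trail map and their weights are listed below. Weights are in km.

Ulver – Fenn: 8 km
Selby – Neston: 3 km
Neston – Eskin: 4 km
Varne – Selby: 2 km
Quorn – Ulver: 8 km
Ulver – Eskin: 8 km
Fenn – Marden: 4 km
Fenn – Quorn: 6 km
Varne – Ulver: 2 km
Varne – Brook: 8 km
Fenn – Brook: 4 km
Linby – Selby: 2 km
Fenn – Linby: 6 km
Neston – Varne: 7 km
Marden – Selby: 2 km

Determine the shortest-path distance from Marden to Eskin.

9 km

Shortest distances from Marden:
Marden: 0
Selby: 2  (via Marden)
Fenn: 4  (via Marden)
Varne: 4  (via Selby)
Linby: 4  (via Selby)
Neston: 5  (via Selby)
Ulver: 6  (via Varne)
Brook: 8  (via Fenn)
Eskin: 9  (via Neston)
Shortest route: Marden → Selby → Neston → Eskin = 9 km.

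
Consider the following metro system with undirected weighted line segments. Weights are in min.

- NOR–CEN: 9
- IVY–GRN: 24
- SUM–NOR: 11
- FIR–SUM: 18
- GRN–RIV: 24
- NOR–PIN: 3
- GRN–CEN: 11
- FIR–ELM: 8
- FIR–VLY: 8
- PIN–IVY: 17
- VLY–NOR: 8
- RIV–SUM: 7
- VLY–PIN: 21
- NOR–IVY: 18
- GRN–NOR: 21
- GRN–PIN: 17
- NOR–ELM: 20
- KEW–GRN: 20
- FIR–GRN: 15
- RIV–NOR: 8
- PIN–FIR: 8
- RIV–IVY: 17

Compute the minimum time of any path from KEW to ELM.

Candidate routes:
KEW → GRN → FIR → ELM: 20+15+8 = 43
KEW → GRN → PIN → FIR → ELM: 20+17+8+8 = 53
KEW → GRN → CEN → NOR → PIN → FIR → ELM: 20+11+9+3+8+8 = 59
KEW → GRN → NOR → PIN → FIR → ELM: 20+21+3+8+8 = 60
The minimum is 43 min via KEW → GRN → FIR → ELM.

43 min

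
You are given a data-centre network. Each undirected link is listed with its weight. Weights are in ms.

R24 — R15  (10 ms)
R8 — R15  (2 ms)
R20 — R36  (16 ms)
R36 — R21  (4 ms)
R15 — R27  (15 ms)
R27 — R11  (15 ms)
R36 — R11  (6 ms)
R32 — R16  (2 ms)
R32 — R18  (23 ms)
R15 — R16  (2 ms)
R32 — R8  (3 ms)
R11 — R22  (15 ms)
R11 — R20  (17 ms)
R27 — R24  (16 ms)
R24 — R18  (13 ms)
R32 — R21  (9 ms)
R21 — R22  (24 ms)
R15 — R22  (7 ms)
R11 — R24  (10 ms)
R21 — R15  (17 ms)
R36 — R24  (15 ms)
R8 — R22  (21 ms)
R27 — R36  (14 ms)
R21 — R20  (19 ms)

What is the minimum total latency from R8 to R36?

Compare a few routes:
R8–R15–R16–R32–R21–R36: 2+2+2+9+4 = 19
R8–R15–R24–R36: 2+10+15 = 27
R8–R15–R21–R36: 2+17+4 = 23
R8–R32–R21–R36: 3+9+4 = 16
Cheapest is R8–R32–R21–R36 at 16 ms.

16 ms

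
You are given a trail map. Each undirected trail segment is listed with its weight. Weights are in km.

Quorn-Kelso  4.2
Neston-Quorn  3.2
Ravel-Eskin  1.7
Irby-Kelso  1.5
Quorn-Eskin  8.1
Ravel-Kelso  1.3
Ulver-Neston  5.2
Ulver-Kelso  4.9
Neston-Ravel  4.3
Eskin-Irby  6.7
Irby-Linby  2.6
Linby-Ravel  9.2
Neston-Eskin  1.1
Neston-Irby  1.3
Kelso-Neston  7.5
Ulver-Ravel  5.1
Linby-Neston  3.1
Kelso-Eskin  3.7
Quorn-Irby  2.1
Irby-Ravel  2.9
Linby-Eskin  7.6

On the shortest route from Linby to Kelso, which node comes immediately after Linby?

Irby

Compare a few routes:
Linby - Neston - Irby - Kelso: 3.1+1.3+1.5 = 5.9
Linby - Irby - Kelso: 2.6+1.5 = 4.1
Cheapest is Linby - Irby - Kelso at 4.1 km.
So from Linby the first move is to Irby.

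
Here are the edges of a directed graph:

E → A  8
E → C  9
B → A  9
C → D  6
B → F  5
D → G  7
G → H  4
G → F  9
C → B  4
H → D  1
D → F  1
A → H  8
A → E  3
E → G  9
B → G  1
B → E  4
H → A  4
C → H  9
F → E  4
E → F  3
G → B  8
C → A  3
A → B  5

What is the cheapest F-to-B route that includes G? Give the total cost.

21

Shortest F→G: F → E → G = 13
Shortest G→B: G → B = 8
Total via G: 13 + 8 = 21.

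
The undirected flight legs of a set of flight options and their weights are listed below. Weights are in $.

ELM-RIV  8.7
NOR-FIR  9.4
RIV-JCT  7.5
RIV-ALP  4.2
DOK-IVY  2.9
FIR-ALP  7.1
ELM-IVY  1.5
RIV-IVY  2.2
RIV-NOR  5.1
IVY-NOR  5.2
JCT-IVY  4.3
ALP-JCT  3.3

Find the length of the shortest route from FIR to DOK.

$16.4

Compare a few routes:
FIR - NOR - IVY - DOK: 9.4+5.2+2.9 = 17.5
FIR - ALP - RIV - IVY - DOK: 7.1+4.2+2.2+2.9 = 16.4
FIR - ALP - JCT - IVY - DOK: 7.1+3.3+4.3+2.9 = 17.6
Cheapest is FIR - ALP - RIV - IVY - DOK at $16.4.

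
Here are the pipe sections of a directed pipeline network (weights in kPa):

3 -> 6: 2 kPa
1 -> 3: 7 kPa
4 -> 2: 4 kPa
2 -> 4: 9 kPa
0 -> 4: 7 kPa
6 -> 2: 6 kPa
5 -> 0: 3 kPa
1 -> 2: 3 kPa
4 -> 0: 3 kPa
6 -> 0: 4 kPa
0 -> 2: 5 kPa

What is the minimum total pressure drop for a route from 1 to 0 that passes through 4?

15 kPa

Shortest 1→4: 1–2–4 = 12
Best 4 to 0: 4–0 costing 3
Total via 4: 12 + 3 = 15 kPa.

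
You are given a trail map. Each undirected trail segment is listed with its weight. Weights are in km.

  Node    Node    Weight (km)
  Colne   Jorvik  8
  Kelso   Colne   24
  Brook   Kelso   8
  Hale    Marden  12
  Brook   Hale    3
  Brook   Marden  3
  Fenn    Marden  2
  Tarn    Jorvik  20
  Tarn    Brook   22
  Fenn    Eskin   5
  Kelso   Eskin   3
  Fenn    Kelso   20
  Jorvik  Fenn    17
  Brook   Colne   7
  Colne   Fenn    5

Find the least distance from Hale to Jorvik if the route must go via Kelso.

32 km

Shortest Hale→Kelso: Hale → Brook → Kelso = 11
Best Kelso to Jorvik: Kelso → Eskin → Fenn → Colne → Jorvik costing 21
Total via Kelso: 11 + 21 = 32 km.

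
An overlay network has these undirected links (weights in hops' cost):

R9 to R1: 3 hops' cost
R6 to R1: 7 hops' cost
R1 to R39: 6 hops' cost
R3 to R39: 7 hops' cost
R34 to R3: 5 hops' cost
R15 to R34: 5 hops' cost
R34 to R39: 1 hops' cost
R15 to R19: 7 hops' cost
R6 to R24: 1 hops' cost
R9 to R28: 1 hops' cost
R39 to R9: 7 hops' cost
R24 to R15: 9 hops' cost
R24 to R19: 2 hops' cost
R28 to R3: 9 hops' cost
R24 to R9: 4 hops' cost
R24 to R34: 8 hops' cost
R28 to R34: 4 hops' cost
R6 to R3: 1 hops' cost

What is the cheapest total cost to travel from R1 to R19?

9 hops' cost

Candidate routes:
R1 - R9 - R24 - R19: 3+4+2 = 9
R1 - R39 - R34 - R3 - R6 - R24 - R19: 6+1+5+1+1+2 = 16
R1 - R6 - R24 - R19: 7+1+2 = 10
Cheapest is R1 - R9 - R24 - R19 at 9 hops' cost.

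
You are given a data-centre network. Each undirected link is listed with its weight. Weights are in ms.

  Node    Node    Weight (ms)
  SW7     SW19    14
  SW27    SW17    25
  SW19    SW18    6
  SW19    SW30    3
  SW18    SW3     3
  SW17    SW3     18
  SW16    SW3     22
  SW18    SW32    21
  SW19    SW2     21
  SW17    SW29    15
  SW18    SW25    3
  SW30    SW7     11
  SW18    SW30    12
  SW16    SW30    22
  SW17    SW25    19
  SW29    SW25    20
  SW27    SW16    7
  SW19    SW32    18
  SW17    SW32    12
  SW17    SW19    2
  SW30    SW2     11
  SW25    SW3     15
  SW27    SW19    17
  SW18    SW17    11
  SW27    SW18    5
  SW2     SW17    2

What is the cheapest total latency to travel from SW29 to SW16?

Running Dijkstra from SW29:
SW29: 0
SW17: 15  (via SW29)
SW2: 17  (via SW17)
SW19: 17  (via SW17)
SW25: 20  (via SW29)
SW30: 20  (via SW19)
SW18: 23  (via SW19)
SW3: 26  (via SW18)
SW32: 27  (via SW17)
SW27: 28  (via SW18)
SW7: 31  (via SW19)
SW16: 35  (via SW27)
Shortest route: SW29–SW17–SW19–SW18–SW27–SW16 = 35 ms.

35 ms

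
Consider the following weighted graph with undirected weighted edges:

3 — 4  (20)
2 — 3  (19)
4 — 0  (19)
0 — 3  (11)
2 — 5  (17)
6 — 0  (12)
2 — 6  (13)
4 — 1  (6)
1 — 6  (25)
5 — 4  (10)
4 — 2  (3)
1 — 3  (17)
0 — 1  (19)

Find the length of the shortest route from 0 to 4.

Compare a few routes:
0 - 3 - 4: 11+20 = 31
0 - 1 - 4: 19+6 = 25
0 - 4: 19 = 19
0 - 6 - 2 - 4: 12+13+3 = 28
Cheapest is 0 - 4 at 19.

19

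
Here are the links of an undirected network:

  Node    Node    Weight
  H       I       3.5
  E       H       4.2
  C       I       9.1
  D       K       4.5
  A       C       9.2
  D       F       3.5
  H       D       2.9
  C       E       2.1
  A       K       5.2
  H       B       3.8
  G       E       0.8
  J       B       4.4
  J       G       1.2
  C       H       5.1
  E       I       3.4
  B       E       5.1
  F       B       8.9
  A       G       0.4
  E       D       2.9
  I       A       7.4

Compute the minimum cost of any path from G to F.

7.2

Compare a few routes:
G–A–K–D–F: 0.4+5.2+4.5+3.5 = 13.6
G–E–H–D–F: 0.8+4.2+2.9+3.5 = 11.4
G–E–D–F: 0.8+2.9+3.5 = 7.2
The minimum is 7.2 via G–E–D–F.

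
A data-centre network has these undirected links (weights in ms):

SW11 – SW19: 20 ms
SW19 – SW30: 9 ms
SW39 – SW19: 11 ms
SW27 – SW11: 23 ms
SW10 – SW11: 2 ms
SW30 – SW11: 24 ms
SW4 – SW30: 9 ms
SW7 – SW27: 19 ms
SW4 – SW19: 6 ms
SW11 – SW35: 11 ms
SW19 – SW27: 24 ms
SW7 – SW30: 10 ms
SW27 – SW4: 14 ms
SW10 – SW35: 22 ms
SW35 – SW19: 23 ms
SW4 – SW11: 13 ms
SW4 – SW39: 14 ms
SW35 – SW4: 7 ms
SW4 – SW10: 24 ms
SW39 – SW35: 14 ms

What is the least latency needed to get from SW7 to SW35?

Shortest distances from SW7:
SW7: 0
SW30: 10  (via SW7)
SW4: 19  (via SW30)
SW27: 19  (via SW7)
SW19: 19  (via SW30)
SW35: 26  (via SW4)
Shortest route: SW7–SW30–SW4–SW35 = 26 ms.

26 ms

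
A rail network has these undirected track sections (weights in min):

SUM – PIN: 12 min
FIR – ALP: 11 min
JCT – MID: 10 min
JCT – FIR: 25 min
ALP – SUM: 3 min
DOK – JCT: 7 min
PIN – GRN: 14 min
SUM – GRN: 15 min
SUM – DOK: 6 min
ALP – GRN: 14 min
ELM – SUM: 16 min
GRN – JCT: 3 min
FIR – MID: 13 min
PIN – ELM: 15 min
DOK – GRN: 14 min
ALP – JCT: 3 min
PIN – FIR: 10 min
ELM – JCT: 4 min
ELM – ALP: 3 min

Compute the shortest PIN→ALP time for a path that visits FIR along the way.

21 min

Best PIN to FIR: PIN–FIR costing 10
Shortest FIR→ALP: FIR–ALP = 11
Total via FIR: 10 + 11 = 21 min.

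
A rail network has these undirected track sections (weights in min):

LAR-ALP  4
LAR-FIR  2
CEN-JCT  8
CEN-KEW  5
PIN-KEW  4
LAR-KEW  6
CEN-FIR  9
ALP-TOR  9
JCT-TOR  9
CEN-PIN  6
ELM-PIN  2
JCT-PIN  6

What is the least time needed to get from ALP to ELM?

16 min

Settle nodes by increasing distance from ALP:
ALP: 0
LAR: 4  (via ALP)
FIR: 6  (via LAR)
TOR: 9  (via ALP)
KEW: 10  (via LAR)
PIN: 14  (via KEW)
CEN: 15  (via FIR)
ELM: 16  (via PIN)
Shortest route: ALP–LAR–KEW–PIN–ELM = 16 min.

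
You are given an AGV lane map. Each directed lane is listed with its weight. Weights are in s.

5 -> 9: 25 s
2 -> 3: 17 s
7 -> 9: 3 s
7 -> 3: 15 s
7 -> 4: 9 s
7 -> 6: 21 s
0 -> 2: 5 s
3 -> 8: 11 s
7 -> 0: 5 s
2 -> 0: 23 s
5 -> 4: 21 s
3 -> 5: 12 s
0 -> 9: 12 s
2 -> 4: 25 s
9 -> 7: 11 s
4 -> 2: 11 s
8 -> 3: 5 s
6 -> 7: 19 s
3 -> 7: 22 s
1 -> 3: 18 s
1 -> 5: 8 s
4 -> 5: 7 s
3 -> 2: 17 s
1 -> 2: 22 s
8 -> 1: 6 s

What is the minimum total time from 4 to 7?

43 s

Candidate routes:
4–2–3–7: 11+17+22 = 50
4–2–0–9–7: 11+23+12+11 = 57
4–5–9–7: 7+25+11 = 43
The minimum is 43 s via 4–5–9–7.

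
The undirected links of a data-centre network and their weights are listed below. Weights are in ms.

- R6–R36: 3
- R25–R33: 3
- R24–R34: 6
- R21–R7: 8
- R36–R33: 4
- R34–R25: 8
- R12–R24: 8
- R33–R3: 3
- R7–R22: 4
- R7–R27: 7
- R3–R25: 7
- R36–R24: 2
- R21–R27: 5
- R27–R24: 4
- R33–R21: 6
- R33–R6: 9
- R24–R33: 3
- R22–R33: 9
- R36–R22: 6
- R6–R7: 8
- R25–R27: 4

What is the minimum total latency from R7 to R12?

Running Dijkstra from R7:
R7: 0
R22: 4  (via R7)
R27: 7  (via R7)
R21: 8  (via R7)
R6: 8  (via R7)
R36: 10  (via R22)
R25: 11  (via R27)
R24: 11  (via R27)
R33: 13  (via R22)
R3: 16  (via R33)
R34: 17  (via R24)
R12: 19  (via R24)
Shortest route: R7–R27–R24–R12 = 19 ms.

19 ms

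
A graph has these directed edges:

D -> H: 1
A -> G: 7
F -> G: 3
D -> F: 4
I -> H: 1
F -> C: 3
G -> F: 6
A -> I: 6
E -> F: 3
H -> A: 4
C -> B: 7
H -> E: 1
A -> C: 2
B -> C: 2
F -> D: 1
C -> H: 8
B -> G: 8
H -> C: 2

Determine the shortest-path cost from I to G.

Candidate routes:
I–H–E–F–G: 1+1+3+3 = 8
I–H–A–G: 1+4+7 = 12
The minimum is 8 via I–H–E–F–G.

8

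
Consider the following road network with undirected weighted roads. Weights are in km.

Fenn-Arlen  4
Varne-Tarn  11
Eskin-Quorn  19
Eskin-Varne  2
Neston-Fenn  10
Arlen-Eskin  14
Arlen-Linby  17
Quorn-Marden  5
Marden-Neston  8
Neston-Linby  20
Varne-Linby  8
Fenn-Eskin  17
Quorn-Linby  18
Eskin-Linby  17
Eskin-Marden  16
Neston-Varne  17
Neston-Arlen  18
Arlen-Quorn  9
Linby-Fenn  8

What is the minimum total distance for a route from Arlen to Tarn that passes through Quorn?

41 km

Shortest Arlen→Quorn: Arlen → Quorn = 9
Shortest Quorn→Tarn: Quorn → Eskin → Varne → Tarn = 32
Total via Quorn: 9 + 32 = 41 km.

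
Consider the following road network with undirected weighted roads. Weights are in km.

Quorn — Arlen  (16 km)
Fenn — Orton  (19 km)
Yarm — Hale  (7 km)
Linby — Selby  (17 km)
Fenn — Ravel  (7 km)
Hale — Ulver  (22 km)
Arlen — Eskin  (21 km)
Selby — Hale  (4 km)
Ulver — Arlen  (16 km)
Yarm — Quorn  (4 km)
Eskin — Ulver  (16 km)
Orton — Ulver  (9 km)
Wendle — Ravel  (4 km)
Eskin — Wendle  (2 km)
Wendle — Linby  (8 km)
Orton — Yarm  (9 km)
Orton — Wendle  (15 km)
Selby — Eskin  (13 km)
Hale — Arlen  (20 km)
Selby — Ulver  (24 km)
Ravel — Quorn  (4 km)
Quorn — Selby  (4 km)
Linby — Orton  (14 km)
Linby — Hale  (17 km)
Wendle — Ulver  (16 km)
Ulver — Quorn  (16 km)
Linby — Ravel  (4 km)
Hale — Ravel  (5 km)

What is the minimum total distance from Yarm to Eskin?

Shortest distances from Yarm:
Yarm: 0
Quorn: 4  (via Yarm)
Hale: 7  (via Yarm)
Ravel: 8  (via Quorn)
Selby: 8  (via Quorn)
Orton: 9  (via Yarm)
Wendle: 12  (via Ravel)
Linby: 12  (via Ravel)
Eskin: 14  (via Wendle)
Shortest route: Yarm–Quorn–Ravel–Wendle–Eskin = 14 km.

14 km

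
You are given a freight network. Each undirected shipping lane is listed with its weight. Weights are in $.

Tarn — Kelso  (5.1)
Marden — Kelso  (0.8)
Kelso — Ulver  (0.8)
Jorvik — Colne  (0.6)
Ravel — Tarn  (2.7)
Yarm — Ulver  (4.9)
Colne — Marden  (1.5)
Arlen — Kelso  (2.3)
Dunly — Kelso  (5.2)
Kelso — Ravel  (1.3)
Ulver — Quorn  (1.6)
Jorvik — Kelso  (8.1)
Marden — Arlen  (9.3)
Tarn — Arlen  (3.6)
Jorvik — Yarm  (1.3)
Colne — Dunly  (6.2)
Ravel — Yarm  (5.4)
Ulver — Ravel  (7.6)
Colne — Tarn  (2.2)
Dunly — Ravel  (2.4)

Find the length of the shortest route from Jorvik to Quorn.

$5.3

Running Dijkstra from Jorvik:
Jorvik: 0
Colne: 0.6  (via Jorvik)
Yarm: 1.3  (via Jorvik)
Marden: 2.1  (via Colne)
Tarn: 2.8  (via Colne)
Kelso: 2.9  (via Marden)
Ulver: 3.7  (via Kelso)
Ravel: 4.2  (via Kelso)
Arlen: 5.2  (via Kelso)
Quorn: 5.3  (via Ulver)
Shortest route: Jorvik → Colne → Marden → Kelso → Ulver → Quorn = $5.3.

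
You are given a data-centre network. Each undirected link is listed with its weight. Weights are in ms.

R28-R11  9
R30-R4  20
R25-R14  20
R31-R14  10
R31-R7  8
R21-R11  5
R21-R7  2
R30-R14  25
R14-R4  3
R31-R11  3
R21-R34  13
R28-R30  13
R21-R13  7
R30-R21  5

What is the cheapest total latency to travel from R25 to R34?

Settle nodes by increasing distance from R25:
R25: 0
R14: 20  (via R25)
R4: 23  (via R14)
R31: 30  (via R14)
R11: 33  (via R31)
R7: 38  (via R31)
R21: 38  (via R11)
R28: 42  (via R11)
R30: 43  (via R4)
R13: 45  (via R21)
R34: 51  (via R21)
Shortest route: R25 → R14 → R31 → R11 → R21 → R34 = 51 ms.

51 ms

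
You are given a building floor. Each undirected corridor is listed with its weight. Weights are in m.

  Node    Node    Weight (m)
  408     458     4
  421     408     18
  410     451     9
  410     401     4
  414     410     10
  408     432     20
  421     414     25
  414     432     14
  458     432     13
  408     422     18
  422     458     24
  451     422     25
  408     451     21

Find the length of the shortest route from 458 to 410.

34 m

Running Dijkstra from 458:
458: 0
408: 4  (via 458)
432: 13  (via 458)
421: 22  (via 408)
422: 22  (via 408)
451: 25  (via 408)
414: 27  (via 432)
410: 34  (via 451)
Shortest route: 458 → 408 → 451 → 410 = 34 m.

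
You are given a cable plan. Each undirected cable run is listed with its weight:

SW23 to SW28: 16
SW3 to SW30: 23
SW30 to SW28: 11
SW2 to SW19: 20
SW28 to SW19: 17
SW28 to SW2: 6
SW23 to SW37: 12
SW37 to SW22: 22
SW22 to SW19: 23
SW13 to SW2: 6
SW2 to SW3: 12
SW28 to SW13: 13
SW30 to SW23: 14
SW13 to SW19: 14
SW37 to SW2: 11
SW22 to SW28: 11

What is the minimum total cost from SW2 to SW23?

22

Candidate routes:
SW2 - SW37 - SW23: 11+12 = 23
SW2 - SW28 - SW23: 6+16 = 22
SW2 - SW13 - SW28 - SW23: 6+13+16 = 35
SW2 - SW28 - SW30 - SW23: 6+11+14 = 31
Cheapest is SW2 - SW28 - SW23 at 22.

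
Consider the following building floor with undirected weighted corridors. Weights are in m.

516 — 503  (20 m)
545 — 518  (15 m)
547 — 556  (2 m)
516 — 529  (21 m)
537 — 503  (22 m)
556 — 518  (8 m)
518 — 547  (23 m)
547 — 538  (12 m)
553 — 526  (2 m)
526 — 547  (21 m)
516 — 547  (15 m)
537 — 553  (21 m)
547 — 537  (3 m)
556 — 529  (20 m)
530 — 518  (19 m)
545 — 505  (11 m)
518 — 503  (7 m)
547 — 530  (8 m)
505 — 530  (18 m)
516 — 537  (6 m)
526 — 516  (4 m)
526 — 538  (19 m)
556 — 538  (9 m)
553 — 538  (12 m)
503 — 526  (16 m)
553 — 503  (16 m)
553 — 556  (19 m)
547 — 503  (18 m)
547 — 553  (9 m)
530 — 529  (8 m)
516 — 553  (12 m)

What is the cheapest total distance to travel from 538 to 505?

Candidate routes:
538 - 556 - 547 - 530 - 505: 9+2+8+18 = 37
538 - 553 - 547 - 530 - 505: 12+9+8+18 = 47
538 - 547 - 530 - 505: 12+8+18 = 38
538 - 556 - 518 - 545 - 505: 9+8+15+11 = 43
The minimum is 37 m via 538 - 556 - 547 - 530 - 505.

37 m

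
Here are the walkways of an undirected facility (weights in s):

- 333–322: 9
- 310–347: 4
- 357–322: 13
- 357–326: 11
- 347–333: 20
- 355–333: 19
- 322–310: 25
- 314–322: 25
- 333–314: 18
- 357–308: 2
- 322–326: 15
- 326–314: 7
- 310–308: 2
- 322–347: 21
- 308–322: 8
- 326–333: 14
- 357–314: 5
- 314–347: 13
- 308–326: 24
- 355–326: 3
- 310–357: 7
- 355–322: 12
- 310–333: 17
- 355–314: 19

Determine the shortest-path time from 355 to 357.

Candidate routes:
355 - 326 - 314 - 357: 3+7+5 = 15
355 - 326 - 357: 3+11 = 14
Cheapest is 355 - 326 - 357 at 14 s.

14 s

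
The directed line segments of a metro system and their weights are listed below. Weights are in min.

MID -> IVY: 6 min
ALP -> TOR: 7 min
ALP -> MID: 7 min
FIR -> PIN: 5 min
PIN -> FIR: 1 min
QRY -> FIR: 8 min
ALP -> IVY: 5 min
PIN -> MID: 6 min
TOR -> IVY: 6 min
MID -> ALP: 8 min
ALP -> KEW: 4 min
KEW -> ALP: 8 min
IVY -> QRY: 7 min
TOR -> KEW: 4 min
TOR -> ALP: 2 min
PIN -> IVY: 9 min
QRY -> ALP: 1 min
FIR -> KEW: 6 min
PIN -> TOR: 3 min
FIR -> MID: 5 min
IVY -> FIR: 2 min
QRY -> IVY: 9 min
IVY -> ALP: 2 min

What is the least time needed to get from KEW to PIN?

Settle nodes by increasing distance from KEW:
KEW: 0
ALP: 8  (via KEW)
IVY: 13  (via ALP)
MID: 15  (via ALP)
FIR: 15  (via IVY)
TOR: 15  (via ALP)
PIN: 20  (via FIR)
Shortest route: KEW–ALP–IVY–FIR–PIN = 20 min.

20 min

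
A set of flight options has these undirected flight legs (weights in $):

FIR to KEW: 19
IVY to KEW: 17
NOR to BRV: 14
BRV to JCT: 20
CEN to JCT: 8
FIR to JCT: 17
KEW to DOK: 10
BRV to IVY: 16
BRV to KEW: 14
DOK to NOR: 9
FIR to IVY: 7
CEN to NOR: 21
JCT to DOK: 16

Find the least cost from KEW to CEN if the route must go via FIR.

Best KEW to FIR: KEW → FIR costing 19
Best FIR to CEN: FIR → JCT → CEN costing 25
Total via FIR: 19 + 25 = $44.

$44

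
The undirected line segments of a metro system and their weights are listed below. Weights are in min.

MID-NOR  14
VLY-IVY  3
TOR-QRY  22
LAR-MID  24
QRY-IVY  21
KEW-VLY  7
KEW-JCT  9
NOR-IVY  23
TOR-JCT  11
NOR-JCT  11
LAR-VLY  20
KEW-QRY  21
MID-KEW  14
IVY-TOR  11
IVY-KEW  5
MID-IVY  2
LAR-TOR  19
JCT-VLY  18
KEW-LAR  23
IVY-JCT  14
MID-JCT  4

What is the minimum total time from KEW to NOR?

20 min

Running Dijkstra from KEW:
KEW: 0
IVY: 5  (via KEW)
MID: 7  (via IVY)
VLY: 7  (via KEW)
JCT: 9  (via KEW)
TOR: 16  (via IVY)
NOR: 20  (via JCT)
Shortest route: KEW–JCT–NOR = 20 min.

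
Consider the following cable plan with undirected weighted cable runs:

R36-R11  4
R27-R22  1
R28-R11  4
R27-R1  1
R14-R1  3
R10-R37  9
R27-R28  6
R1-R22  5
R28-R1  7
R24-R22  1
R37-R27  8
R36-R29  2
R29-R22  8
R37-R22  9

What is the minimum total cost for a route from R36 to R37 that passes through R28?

Best R36 to R28: R36 → R11 → R28 costing 8
Shortest R28→R37: R28 → R27 → R37 = 14
Total via R28: 8 + 14 = 22.

22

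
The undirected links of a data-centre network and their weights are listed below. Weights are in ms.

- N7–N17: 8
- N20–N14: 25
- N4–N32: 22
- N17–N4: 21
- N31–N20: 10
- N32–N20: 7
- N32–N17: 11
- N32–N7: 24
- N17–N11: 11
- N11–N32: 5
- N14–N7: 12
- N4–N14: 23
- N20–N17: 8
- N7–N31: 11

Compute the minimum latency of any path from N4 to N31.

Compare a few routes:
N4–N17–N20–N31: 21+8+10 = 39
N4–N17–N7–N31: 21+8+11 = 40
The minimum is 39 ms via N4–N17–N20–N31.

39 ms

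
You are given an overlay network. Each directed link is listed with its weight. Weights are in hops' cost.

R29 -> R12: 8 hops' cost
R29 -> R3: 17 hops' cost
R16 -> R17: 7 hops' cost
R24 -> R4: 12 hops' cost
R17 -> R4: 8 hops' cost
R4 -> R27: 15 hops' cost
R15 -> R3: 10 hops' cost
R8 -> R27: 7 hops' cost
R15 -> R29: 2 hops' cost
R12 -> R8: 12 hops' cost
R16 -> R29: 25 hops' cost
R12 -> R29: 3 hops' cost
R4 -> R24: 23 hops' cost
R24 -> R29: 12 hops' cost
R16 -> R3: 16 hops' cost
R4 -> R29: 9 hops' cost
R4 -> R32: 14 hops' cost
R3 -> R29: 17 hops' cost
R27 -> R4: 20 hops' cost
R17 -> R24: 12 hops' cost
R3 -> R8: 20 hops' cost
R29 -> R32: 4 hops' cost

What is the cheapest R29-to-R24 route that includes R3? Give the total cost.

Shortest R29→R3: R29 → R3 = 17
Best R3 to R24: R3 → R8 → R27 → R4 → R24 costing 70
Total via R3: 17 + 70 = 87 hops' cost.

87 hops' cost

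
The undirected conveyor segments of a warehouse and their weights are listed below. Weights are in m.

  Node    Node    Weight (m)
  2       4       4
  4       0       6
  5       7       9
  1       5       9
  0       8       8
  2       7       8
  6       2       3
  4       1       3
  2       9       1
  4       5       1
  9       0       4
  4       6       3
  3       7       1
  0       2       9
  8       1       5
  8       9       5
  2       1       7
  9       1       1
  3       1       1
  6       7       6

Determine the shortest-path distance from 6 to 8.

Shortest distances from 6:
6: 0
2: 3  (via 6)
4: 3  (via 6)
5: 4  (via 4)
9: 4  (via 2)
1: 5  (via 9)
3: 6  (via 1)
7: 6  (via 6)
0: 8  (via 9)
8: 9  (via 9)
Shortest route: 6–2–9–8 = 9 m.

9 m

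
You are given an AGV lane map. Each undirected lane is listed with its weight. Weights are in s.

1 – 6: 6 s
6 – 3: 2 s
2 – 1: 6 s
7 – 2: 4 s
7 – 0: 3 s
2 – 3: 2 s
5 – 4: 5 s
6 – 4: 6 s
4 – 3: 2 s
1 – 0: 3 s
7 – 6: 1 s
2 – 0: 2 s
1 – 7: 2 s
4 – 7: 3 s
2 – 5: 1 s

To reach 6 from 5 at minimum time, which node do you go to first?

2

Enumerating some paths:
5 - 2 - 0 - 7 - 6: 1+2+3+1 = 7
5 - 2 - 3 - 6: 1+2+2 = 5
5 - 2 - 7 - 6: 1+4+1 = 6
The minimum is 5 s via 5 - 2 - 3 - 6.
So from 5 the first move is to 2.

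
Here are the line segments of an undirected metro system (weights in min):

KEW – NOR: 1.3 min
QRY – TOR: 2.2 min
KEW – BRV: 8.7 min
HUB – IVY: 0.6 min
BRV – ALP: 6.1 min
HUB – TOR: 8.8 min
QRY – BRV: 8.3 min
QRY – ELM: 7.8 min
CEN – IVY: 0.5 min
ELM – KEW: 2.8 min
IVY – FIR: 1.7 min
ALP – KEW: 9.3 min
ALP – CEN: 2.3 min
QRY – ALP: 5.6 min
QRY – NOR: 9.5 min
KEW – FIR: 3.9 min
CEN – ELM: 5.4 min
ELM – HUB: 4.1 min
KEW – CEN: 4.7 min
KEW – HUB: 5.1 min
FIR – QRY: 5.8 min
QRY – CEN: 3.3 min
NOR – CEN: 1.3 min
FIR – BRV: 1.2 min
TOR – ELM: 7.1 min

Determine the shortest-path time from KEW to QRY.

Compare a few routes:
KEW - CEN - QRY: 4.7+3.3 = 8
KEW - NOR - CEN - QRY: 1.3+1.3+3.3 = 5.9
The minimum is 5.9 min via KEW - NOR - CEN - QRY.

5.9 min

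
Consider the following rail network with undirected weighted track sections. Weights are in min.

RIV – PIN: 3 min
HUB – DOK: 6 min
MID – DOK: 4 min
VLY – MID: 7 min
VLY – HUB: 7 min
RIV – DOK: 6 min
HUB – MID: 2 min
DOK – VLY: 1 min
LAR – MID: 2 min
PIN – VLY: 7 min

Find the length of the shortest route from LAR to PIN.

Running Dijkstra from LAR:
LAR: 0
MID: 2  (via LAR)
HUB: 4  (via MID)
DOK: 6  (via MID)
VLY: 7  (via DOK)
RIV: 12  (via DOK)
PIN: 14  (via VLY)
Shortest route: LAR–MID–DOK–VLY–PIN = 14 min.

14 min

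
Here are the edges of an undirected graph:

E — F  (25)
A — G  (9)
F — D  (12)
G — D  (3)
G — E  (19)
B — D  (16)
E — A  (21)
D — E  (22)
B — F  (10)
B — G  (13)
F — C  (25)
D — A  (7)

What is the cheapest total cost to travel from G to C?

40

Settle nodes by increasing distance from G:
G: 0
D: 3  (via G)
A: 9  (via G)
B: 13  (via G)
F: 15  (via D)
E: 19  (via G)
C: 40  (via F)
Shortest route: G → D → F → C = 40.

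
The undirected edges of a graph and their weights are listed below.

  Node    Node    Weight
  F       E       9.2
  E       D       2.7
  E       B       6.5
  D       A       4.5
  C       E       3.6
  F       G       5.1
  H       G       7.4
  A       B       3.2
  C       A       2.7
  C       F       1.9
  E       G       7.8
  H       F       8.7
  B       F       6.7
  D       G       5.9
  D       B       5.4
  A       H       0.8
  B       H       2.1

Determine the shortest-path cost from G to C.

Running Dijkstra from G:
G: 0
F: 5.1  (via G)
D: 5.9  (via G)
C: 7  (via F)
Shortest route: G → F → C = 7.

7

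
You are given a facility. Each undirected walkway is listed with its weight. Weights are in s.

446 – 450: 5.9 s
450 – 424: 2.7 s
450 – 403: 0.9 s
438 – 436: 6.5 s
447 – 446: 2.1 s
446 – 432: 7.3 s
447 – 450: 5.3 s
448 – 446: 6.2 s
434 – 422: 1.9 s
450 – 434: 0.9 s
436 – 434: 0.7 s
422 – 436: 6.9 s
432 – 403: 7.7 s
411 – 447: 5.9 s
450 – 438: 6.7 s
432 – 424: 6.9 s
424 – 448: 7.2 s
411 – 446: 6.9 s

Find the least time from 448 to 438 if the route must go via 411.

Best 448 to 411: 448 → 446 → 411 costing 13.1
Shortest 411→438: 411 → 447 → 450 → 438 = 17.9
Total via 411: 13.1 + 17.9 = 31 s.

31 s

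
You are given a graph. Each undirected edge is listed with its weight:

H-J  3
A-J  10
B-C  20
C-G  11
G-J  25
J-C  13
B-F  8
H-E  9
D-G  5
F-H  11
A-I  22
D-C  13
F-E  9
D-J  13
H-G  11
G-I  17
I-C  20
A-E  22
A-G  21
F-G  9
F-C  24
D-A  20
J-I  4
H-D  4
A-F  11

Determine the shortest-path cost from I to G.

Enumerating some paths:
I - G: 17 = 17
I - J - H - D - G: 4+3+4+5 = 16
The minimum is 16 via I - J - H - D - G.

16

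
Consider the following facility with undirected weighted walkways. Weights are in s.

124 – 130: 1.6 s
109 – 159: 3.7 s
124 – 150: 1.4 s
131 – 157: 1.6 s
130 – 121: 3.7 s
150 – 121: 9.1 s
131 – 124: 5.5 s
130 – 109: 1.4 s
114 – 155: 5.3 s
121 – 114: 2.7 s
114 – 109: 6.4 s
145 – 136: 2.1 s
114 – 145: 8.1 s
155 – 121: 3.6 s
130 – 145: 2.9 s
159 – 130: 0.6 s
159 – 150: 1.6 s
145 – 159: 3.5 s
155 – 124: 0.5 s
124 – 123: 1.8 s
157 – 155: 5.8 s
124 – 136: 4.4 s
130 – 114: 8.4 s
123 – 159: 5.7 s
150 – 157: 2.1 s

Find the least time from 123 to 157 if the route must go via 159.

7.7 s

Shortest 123→159: 123 → 124 → 130 → 159 = 4
Best 159 to 157: 159 → 150 → 157 costing 3.7
Total via 159: 4 + 3.7 = 7.7 s.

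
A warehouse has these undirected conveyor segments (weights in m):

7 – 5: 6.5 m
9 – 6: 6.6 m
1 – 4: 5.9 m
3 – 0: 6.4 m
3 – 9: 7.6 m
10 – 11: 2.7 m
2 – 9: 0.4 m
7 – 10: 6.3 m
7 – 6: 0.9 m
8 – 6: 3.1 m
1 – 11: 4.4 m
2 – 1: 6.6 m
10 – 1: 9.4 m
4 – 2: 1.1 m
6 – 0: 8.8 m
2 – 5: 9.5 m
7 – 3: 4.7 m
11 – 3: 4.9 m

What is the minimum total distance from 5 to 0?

Running Dijkstra from 5:
5: 0
7: 6.5  (via 5)
6: 7.4  (via 7)
2: 9.5  (via 5)
9: 9.9  (via 2)
8: 10.5  (via 6)
4: 10.6  (via 2)
3: 11.2  (via 7)
10: 12.8  (via 7)
11: 15.5  (via 10)
1: 16.1  (via 2)
0: 16.2  (via 6)
Shortest route: 5–7–6–0 = 16.2 m.

16.2 m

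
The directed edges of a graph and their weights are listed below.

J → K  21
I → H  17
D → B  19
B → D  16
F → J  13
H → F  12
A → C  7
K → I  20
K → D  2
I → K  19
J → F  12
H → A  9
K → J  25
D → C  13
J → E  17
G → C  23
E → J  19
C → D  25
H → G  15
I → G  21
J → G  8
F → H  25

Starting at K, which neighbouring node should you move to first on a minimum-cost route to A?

I

Compare a few routes:
K → I → H → A: 20+17+9 = 46
K → J → F → H → A: 25+12+25+9 = 71
The minimum is 46 via K → I → H → A.
So from K the first move is to I.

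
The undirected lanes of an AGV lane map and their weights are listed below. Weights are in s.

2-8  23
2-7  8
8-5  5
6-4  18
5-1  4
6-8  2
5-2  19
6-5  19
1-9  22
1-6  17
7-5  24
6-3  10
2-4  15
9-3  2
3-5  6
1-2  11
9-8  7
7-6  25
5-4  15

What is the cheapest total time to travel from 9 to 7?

Candidate routes:
9 - 3 - 5 - 1 - 2 - 7: 2+6+4+11+8 = 31
9 - 3 - 5 - 7: 2+6+24 = 32
Cheapest is 9 - 3 - 5 - 1 - 2 - 7 at 31 s.

31 s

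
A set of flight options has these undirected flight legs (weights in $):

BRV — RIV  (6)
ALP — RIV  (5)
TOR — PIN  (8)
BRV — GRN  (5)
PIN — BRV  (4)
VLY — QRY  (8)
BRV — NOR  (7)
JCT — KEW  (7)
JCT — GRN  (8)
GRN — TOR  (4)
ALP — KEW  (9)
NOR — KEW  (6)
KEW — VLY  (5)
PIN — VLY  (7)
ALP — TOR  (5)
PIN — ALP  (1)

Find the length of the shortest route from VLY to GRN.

$16

Running Dijkstra from VLY:
VLY: 0
KEW: 5  (via VLY)
PIN: 7  (via VLY)
QRY: 8  (via VLY)
ALP: 8  (via PIN)
BRV: 11  (via PIN)
NOR: 11  (via KEW)
JCT: 12  (via KEW)
TOR: 13  (via ALP)
RIV: 13  (via ALP)
GRN: 16  (via BRV)
Shortest route: VLY → PIN → BRV → GRN = $16.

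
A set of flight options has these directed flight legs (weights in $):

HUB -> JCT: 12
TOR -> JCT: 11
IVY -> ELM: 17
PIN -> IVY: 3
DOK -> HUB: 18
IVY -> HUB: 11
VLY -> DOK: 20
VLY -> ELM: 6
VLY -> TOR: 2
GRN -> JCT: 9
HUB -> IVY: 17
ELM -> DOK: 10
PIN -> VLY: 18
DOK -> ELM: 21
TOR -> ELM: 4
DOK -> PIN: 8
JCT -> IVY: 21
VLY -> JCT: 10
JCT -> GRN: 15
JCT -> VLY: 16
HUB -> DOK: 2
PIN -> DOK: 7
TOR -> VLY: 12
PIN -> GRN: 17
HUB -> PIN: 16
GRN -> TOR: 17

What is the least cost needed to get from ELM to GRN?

$35

Compare a few routes:
ELM - DOK - PIN - GRN: 10+8+17 = 35
ELM - DOK - PIN - IVY - HUB - JCT - GRN: 10+8+3+11+12+15 = 59
ELM - DOK - HUB - JCT - GRN: 10+18+12+15 = 55
ELM - DOK - PIN - VLY - JCT - GRN: 10+8+18+10+15 = 61
The minimum is $35 via ELM - DOK - PIN - GRN.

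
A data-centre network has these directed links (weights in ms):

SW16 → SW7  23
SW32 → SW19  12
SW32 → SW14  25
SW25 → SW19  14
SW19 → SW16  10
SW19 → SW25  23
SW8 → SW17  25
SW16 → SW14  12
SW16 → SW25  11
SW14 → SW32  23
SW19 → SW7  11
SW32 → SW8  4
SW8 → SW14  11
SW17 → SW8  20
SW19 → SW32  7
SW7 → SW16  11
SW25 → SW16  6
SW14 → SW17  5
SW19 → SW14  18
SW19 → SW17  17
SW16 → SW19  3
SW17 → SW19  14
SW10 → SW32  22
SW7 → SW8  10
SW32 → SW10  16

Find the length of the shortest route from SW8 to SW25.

Enumerating some paths:
SW8 - SW17 - SW19 - SW16 - SW25: 25+14+10+11 = 60
SW8 - SW14 - SW17 - SW19 - SW16 - SW25: 11+5+14+10+11 = 51
SW8 - SW14 - SW17 - SW19 - SW25: 11+5+14+23 = 53
The minimum is 51 ms via SW8 - SW14 - SW17 - SW19 - SW16 - SW25.

51 ms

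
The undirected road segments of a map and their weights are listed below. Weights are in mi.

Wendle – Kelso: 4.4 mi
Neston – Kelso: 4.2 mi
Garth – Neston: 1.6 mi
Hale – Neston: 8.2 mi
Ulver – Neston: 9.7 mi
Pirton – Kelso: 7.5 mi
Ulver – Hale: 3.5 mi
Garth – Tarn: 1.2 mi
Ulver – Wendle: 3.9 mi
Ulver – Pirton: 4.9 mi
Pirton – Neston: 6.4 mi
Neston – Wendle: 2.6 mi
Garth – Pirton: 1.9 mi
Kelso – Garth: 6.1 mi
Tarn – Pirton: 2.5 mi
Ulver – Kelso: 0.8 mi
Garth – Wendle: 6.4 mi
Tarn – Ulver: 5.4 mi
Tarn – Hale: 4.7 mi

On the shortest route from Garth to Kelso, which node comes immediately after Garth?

Compare a few routes:
Garth - Neston - Kelso: 1.6+4.2 = 5.8
Garth - Kelso: 6.1 = 6.1
The minimum is 5.8 mi via Garth - Neston - Kelso.
So from Garth the first move is to Neston.

Neston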